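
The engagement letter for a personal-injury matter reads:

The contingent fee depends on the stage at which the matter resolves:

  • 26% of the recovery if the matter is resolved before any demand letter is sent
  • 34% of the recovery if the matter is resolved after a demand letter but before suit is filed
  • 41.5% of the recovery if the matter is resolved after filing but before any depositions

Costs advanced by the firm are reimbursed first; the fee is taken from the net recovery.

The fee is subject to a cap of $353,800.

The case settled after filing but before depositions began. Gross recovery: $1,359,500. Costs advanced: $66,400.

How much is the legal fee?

$353,800.00

Fee base (net of costs): $1,359,500 − $66,400 = $1,293,100
The matter settled after filing but before depositions began, so the 41.5% rate applies.
$1,293,100 × 41.5% = $536,636.50
$536,636.50 exceeds the $353,800 cap, so the fee is capped at $353,800.00.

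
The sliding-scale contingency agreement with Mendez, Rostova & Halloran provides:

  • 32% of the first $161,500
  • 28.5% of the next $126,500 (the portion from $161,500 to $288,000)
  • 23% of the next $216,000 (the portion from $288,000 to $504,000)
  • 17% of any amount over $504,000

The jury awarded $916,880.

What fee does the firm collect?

$207,602.10

First $161,500 at 32% = $51,680.00
Next $126,500 at 28.5% = $36,052.50
Next $216,000 at 23% = $49,680.00
Remaining $412,880 at 17% = $70,189.60
Fee: $51,680.00 + $36,052.50 + $49,680.00 + $70,189.60 = $207,602.10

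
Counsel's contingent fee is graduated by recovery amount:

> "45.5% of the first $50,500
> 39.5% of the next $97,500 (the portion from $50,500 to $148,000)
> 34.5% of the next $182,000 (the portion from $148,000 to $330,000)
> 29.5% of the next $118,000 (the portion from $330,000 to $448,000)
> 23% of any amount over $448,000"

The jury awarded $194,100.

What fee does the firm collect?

First $50,500 at 45.5% = $22,977.50
Next $97,500 at 39.5% = $38,512.50
Remaining $46,100 at 34.5% = $15,904.50
Fee: $22,977.50 + $38,512.50 + $15,904.50 = $77,394.50

$77,394.50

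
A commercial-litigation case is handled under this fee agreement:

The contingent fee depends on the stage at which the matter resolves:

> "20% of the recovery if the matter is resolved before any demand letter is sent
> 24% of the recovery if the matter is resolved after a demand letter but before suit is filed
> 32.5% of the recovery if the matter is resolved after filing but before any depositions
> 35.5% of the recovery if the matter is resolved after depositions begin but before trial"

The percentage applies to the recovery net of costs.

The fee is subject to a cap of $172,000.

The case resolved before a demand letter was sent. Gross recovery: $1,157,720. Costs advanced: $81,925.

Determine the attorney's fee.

$172,000.00

Fee base (net of costs): $1,157,720 − $81,925 = $1,075,795
The matter resolved before a demand letter was sent, so the 20% rate applies.
$1,075,795 × 20% = $215,159.00
$215,159.00 exceeds the $172,000 cap, so the fee is capped at $172,000.00.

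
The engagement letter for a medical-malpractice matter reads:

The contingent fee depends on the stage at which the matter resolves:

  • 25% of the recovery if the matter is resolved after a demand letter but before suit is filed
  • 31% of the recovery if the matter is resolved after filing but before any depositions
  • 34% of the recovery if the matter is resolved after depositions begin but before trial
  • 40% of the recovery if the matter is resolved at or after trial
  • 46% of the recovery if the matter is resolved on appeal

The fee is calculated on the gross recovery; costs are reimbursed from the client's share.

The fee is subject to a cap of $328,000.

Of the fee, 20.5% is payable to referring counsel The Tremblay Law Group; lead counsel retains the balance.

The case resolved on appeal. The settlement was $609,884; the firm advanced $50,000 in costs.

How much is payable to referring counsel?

$57,512.06

Fee base is the gross recovery, $609,884; costs are reimbursed separately.
The matter resolved on appeal, so the 46% rate applies.
$609,884 × 46% = $280,546.64
$280,546.64 is under the $328,000 cap.
Referral share: 20.5% of $280,546.64 = $57,512.06; lead counsel retains $280,546.64 − $57,512.06 = $223,034.58.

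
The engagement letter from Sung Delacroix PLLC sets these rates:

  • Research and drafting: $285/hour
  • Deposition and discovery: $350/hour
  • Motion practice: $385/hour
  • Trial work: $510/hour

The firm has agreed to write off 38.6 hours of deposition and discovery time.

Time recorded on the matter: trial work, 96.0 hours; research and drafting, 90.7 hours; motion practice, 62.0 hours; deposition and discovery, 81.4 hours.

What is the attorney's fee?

$113,659.50

Research and drafting: 90.7 × $285 = $25,849.50
Deposition and discovery: 81.4 × $350 = $28,490.00
Motion practice: 62.0 × $385 = $23,870.00
Trial work: 96.0 × $510 = $48,960.00
Subtotal: $127,169.50
Write-off: 38.6 × $350 = $13,510.00
Total: $127,169.50 − $13,510.00 = $113,659.50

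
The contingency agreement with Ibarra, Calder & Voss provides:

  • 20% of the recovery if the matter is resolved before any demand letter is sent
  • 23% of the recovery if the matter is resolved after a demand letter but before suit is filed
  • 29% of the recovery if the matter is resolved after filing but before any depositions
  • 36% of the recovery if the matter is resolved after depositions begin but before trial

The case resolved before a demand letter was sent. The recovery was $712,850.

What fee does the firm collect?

The matter resolved before a demand letter was sent, so the 20% rate applies.
$712,850 × 20% = $142,570.00

$142,570.00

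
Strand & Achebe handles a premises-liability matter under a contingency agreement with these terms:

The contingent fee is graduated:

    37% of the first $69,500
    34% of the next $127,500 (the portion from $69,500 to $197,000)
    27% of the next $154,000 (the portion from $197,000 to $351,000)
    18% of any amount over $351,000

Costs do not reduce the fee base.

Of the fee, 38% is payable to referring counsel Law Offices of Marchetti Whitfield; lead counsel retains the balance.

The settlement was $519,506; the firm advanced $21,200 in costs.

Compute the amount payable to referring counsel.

Fee base is the gross recovery, $519,506; costs are reimbursed separately.
First $69,500 at 37% = $25,715.00
Next $127,500 at 34% = $43,350.00
Next $154,000 at 27% = $41,580.00
Remaining $168,506 at 18% = $30,331.08
Fee: $25,715.00 + $43,350.00 + $41,580.00 + $30,331.08 = $140,976.08
Referral share: 38% of $140,976.08 = $53,570.91; lead counsel retains $140,976.08 − $53,570.91 = $87,405.17.

$53,570.91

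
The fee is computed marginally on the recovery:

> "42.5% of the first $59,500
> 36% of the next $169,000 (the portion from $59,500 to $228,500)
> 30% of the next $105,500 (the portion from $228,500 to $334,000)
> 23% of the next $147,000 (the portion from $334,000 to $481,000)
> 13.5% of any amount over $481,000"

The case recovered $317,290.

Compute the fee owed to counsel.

$112,764.50

First $59,500 at 42.5% = $25,287.50
Next $169,000 at 36% = $60,840.00
Remaining $88,790 at 30% = $26,637.00
Fee: $25,287.50 + $60,840.00 + $26,637.00 = $112,764.50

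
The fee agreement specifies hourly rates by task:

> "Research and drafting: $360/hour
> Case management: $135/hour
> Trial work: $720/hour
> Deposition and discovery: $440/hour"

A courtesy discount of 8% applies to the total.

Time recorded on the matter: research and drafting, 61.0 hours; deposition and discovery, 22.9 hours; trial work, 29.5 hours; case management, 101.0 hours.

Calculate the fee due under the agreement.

Research and drafting: 61.0 × $360 = $21,960.00
Case management: 101.0 × $135 = $13,635.00
Trial work: 29.5 × $720 = $21,240.00
Deposition and discovery: 22.9 × $440 = $10,076.00
Subtotal: $66,911.00
Less 8% discount: −$5,352.88
Total: $66,911.00 − $5,352.88 = $61,558.12

$61,558.12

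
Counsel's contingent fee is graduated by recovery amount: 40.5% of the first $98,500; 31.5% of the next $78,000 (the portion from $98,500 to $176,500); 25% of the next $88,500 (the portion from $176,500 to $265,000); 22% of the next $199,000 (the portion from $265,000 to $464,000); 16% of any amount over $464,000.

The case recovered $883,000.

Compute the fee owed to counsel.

$197,407.50

First $98,500 at 40.5% = $39,892.50
Next $78,000 at 31.5% = $24,570.00
Next $88,500 at 25% = $22,125.00
Next $199,000 at 22% = $43,780.00
Remaining $419,000 at 16% = $67,040.00
Fee: $39,892.50 + $24,570.00 + $22,125.00 + $43,780.00 + $67,040.00 = $197,407.50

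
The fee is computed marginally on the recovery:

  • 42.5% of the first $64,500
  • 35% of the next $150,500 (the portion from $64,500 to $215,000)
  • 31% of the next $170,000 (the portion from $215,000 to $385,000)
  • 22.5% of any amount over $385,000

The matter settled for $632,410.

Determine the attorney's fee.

First $64,500 at 42.5% = $27,412.50
Next $150,500 at 35% = $52,675.00
Next $170,000 at 31% = $52,700.00
Remaining $247,410 at 22.5% = $55,667.25
Fee: $27,412.50 + $52,675.00 + $52,700.00 + $55,667.25 = $188,454.75

$188,454.75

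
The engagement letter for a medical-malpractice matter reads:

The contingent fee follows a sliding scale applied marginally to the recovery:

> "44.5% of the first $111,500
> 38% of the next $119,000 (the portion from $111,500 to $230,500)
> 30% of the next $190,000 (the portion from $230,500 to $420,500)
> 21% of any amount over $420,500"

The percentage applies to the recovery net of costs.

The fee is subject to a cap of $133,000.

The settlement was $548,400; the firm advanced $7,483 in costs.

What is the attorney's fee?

Fee base (net of costs): $548,400 − $7,483 = $540,917
First $111,500 at 44.5% = $49,617.50
Next $119,000 at 38% = $45,220.00
Next $190,000 at 30% = $57,000.00
Remaining $120,417 at 21% = $25,287.57
Fee: $49,617.50 + $45,220.00 + $57,000.00 + $25,287.57 = $177,125.07
$177,125.07 exceeds the $133,000 cap, so the fee is capped at $133,000.00.

$133,000.00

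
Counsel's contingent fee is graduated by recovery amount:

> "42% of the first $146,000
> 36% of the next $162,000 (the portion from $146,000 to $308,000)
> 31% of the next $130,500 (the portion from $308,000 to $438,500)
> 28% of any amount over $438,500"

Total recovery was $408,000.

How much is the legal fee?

$150,640.00

First $146,000 at 42% = $61,320.00
Next $162,000 at 36% = $58,320.00
Remaining $100,000 at 31% = $31,000.00
Fee: $61,320.00 + $58,320.00 + $31,000.00 = $150,640.00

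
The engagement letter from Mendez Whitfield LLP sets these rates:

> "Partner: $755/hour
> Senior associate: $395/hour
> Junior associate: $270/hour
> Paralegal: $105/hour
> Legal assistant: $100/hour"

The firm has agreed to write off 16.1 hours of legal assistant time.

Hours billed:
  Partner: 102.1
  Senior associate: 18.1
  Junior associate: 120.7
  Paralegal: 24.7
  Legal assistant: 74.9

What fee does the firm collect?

Partner: 102.1 × $755 = $77,085.50
Senior associate: 18.1 × $395 = $7,149.50
Junior associate: 120.7 × $270 = $32,589.00
Paralegal: 24.7 × $105 = $2,593.50
Legal assistant: 74.9 × $100 = $7,490.00
Subtotal: $126,907.50
Write-off: 16.1 × $100 = $1,610.00
Total: $126,907.50 − $1,610.00 = $125,297.50

$125,297.50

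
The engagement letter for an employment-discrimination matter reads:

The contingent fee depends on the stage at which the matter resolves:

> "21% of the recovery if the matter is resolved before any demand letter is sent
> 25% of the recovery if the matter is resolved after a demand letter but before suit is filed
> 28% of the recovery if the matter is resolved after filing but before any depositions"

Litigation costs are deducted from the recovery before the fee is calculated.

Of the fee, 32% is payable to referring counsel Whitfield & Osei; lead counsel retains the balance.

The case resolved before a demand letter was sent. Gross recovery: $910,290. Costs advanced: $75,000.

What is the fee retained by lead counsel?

Fee base (net of costs): $910,290 − $75,000 = $835,290
The matter resolved before a demand letter was sent, so the 21% rate applies.
$835,290 × 21% = $175,410.90
Referral share: 32% of $175,410.90 = $56,131.49; lead counsel retains $175,410.90 − $56,131.49 = $119,279.41.

$119,279.41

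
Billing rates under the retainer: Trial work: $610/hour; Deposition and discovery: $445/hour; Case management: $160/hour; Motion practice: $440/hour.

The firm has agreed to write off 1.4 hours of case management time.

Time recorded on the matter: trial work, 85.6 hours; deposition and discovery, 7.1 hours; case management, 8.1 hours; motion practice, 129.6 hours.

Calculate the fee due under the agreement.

$113,471.50

Trial work: 85.6 × $610 = $52,216.00
Deposition and discovery: 7.1 × $445 = $3,159.50
Case management: 8.1 × $160 = $1,296.00
Motion practice: 129.6 × $440 = $57,024.00
Subtotal: $113,695.50
Write-off: 1.4 × $160 = $224.00
Total: $113,695.50 − $224.00 = $113,471.50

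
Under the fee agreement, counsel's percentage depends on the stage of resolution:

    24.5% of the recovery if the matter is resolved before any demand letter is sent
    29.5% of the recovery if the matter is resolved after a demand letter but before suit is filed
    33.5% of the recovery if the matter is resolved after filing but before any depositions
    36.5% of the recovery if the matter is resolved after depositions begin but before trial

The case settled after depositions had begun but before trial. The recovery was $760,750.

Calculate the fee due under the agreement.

The matter settled after depositions had begun but before trial, so the 36.5% rate applies.
$760,750 × 36.5% = $277,673.75

$277,673.75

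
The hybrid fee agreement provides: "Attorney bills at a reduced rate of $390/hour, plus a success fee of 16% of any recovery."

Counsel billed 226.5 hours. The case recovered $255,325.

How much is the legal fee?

$129,187.00

Hourly: 226.5 × $390 = $88,335.00
Success fee: 16% of $255,325 = $40,852.00
Total: $88,335.00 + $40,852.00 = $129,187.00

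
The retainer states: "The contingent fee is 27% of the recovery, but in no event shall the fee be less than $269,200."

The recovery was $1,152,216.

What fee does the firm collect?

$311,098.32

27% of $1,152,216 = $311,098.32
That exceeds the $269,200 minimum.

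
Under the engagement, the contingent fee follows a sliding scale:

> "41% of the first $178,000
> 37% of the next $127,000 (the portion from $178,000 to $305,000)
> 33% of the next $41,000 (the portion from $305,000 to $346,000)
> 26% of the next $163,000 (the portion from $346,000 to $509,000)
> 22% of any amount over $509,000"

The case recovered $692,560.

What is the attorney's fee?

First $178,000 at 41% = $72,980.00
Next $127,000 at 37% = $46,990.00
Next $41,000 at 33% = $13,530.00
Next $163,000 at 26% = $42,380.00
Remaining $183,560 at 22% = $40,383.20
Fee: $72,980.00 + $46,990.00 + $13,530.00 + $42,380.00 + $40,383.20 = $216,263.20

$216,263.20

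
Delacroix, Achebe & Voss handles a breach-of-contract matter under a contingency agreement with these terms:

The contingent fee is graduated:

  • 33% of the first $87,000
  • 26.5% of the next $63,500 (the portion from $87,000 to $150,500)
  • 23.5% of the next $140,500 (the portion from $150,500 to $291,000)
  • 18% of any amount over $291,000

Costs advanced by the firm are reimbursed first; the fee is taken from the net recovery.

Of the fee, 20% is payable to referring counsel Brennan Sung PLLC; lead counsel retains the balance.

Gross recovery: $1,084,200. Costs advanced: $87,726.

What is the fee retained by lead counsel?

$164,432.26

Fee base (net of costs): $1,084,200 − $87,726 = $996,474
First $87,000 at 33% = $28,710.00
Next $63,500 at 26.5% = $16,827.50
Next $140,500 at 23.5% = $33,017.50
Remaining $705,474 at 18% = $126,985.32
Fee: $28,710.00 + $16,827.50 + $33,017.50 + $126,985.32 = $205,540.32
Referral share: 20% of $205,540.32 = $41,108.06; lead counsel retains $205,540.32 − $41,108.06 = $164,432.26.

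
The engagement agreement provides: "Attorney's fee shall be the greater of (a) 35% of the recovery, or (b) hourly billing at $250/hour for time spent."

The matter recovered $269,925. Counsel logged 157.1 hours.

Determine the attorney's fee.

$94,473.75

(a) 35% of $269,925 = $94,473.75
(b) 157.1 × $250 = $39,275.00
The greater is (a): $94,473.75.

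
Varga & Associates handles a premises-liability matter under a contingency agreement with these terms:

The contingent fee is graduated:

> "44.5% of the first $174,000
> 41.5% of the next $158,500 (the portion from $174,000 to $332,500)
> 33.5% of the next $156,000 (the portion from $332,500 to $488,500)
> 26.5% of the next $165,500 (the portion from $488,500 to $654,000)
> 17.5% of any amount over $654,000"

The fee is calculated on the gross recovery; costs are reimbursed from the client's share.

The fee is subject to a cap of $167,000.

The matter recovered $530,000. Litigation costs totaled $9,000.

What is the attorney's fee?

$167,000.00

Fee base is the gross recovery, $530,000; costs are reimbursed separately.
First $174,000 at 44.5% = $77,430.00
Next $158,500 at 41.5% = $65,777.50
Next $156,000 at 33.5% = $52,260.00
Remaining $41,500 at 26.5% = $10,997.50
Fee: $77,430.00 + $65,777.50 + $52,260.00 + $10,997.50 = $206,465.00
$206,465.00 exceeds the $167,000 cap, so the fee is capped at $167,000.00.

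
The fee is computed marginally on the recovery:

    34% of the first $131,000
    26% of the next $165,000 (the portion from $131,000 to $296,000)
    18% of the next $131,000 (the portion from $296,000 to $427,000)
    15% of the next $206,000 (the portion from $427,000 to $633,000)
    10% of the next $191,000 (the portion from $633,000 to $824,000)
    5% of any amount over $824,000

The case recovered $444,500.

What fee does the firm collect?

$113,645.00

First $131,000 at 34% = $44,540.00
Next $165,000 at 26% = $42,900.00
Next $131,000 at 18% = $23,580.00
Remaining $17,500 at 15% = $2,625.00
Fee: $44,540.00 + $42,900.00 + $23,580.00 + $2,625.00 = $113,645.00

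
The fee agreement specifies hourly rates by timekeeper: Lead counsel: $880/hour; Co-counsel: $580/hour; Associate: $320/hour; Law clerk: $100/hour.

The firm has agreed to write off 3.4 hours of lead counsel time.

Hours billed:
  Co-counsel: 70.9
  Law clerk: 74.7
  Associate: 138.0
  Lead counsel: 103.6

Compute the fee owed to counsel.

$180,928.00

Lead counsel: 103.6 × $880 = $91,168.00
Co-counsel: 70.9 × $580 = $41,122.00
Associate: 138.0 × $320 = $44,160.00
Law clerk: 74.7 × $100 = $7,470.00
Subtotal: $183,920.00
Write-off: 3.4 × $880 = $2,992.00
Total: $183,920.00 − $2,992.00 = $180,928.00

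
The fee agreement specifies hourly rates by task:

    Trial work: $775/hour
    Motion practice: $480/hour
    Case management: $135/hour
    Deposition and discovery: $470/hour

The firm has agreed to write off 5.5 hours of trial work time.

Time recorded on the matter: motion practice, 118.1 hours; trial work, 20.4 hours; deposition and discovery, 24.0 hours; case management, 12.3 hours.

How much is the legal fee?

$81,176.00

Trial work: 20.4 × $775 = $15,810.00
Motion practice: 118.1 × $480 = $56,688.00
Case management: 12.3 × $135 = $1,660.50
Deposition and discovery: 24.0 × $470 = $11,280.00
Subtotal: $85,438.50
Write-off: 5.5 × $775 = $4,262.50
Total: $85,438.50 − $4,262.50 = $81,176.00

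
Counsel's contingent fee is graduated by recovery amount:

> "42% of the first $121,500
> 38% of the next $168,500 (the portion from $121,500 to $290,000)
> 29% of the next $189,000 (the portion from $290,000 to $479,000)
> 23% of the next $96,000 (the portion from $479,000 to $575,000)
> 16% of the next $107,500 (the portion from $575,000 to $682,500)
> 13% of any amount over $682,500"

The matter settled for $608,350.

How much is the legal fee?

$197,286.00

First $121,500 at 42% = $51,030.00
Next $168,500 at 38% = $64,030.00
Next $189,000 at 29% = $54,810.00
Next $96,000 at 23% = $22,080.00
Remaining $33,350 at 16% = $5,336.00
Fee: $51,030.00 + $64,030.00 + $54,810.00 + $22,080.00 + $5,336.00 = $197,286.00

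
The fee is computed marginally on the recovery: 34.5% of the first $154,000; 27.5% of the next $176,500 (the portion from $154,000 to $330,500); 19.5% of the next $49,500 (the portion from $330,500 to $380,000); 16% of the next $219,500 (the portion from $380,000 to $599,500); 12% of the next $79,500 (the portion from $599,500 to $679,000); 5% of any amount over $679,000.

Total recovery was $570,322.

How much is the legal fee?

$141,771.52

First $154,000 at 34.5% = $53,130.00
Next $176,500 at 27.5% = $48,537.50
Next $49,500 at 19.5% = $9,652.50
Remaining $190,322 at 16% = $30,451.52
Fee: $53,130.00 + $48,537.50 + $9,652.50 + $30,451.52 = $141,771.52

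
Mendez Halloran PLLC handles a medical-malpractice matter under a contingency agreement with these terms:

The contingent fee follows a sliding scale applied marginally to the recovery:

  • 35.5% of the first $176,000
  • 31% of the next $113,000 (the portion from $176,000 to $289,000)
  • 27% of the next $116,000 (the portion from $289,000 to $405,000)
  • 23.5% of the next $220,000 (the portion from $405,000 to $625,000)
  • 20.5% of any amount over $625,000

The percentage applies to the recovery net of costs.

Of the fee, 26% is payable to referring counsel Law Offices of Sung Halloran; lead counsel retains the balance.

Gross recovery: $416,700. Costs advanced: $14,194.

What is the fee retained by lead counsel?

$94,835.90

Fee base (net of costs): $416,700 − $14,194 = $402,506
First $176,000 at 35.5% = $62,480.00
Next $113,000 at 31% = $35,030.00
Remaining $113,506 at 27% = $30,646.62
Fee: $62,480.00 + $35,030.00 + $30,646.62 = $128,156.62
Referral share: 26% of $128,156.62 = $33,320.72; lead counsel retains $128,156.62 − $33,320.72 = $94,835.90.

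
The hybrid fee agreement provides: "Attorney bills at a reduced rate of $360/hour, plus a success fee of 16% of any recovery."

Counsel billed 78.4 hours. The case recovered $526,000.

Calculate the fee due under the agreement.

$112,384.00

Hourly: 78.4 × $360 = $28,224.00
Success fee: 16% of $526,000 = $84,160.00
Total: $28,224.00 + $84,160.00 = $112,384.00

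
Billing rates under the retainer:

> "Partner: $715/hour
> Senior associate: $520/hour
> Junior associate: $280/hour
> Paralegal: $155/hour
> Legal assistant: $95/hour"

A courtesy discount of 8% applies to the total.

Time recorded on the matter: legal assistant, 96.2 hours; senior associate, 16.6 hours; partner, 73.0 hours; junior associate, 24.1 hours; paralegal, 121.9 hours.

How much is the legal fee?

$87,959.82

Partner: 73.0 × $715 = $52,195.00
Senior associate: 16.6 × $520 = $8,632.00
Junior associate: 24.1 × $280 = $6,748.00
Paralegal: 121.9 × $155 = $18,894.50
Legal assistant: 96.2 × $95 = $9,139.00
Subtotal: $95,608.50
Less 8% discount: −$7,648.68
Total: $95,608.50 − $7,648.68 = $87,959.82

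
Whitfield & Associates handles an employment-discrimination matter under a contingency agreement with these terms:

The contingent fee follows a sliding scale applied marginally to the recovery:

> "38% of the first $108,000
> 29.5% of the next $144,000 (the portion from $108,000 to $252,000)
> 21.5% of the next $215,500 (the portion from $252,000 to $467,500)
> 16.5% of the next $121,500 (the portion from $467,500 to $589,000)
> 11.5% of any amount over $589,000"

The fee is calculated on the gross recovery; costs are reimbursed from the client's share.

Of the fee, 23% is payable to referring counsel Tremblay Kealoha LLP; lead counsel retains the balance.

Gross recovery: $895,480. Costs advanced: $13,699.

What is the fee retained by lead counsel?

$142,561.80

Fee base is the gross recovery, $895,480; costs are reimbursed separately.
First $108,000 at 38% = $41,040.00
Next $144,000 at 29.5% = $42,480.00
Next $215,500 at 21.5% = $46,332.50
Next $121,500 at 16.5% = $20,047.50
Remaining $306,480 at 11.5% = $35,245.20
Fee: $41,040.00 + $42,480.00 + $46,332.50 + $20,047.50 + $35,245.20 = $185,145.20
Referral share: 23% of $185,145.20 = $42,583.40; lead counsel retains $185,145.20 − $42,583.40 = $142,561.80.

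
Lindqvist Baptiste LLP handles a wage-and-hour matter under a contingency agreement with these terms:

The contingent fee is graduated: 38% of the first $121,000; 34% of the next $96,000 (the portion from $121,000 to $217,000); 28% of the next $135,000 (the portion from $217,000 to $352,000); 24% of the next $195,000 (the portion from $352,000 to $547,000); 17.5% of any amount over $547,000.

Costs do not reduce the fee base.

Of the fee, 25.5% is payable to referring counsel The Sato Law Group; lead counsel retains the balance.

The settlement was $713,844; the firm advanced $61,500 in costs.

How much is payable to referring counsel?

$49,066.51

Fee base is the gross recovery, $713,844; costs are reimbursed separately.
First $121,000 at 38% = $45,980.00
Next $96,000 at 34% = $32,640.00
Next $135,000 at 28% = $37,800.00
Next $195,000 at 24% = $46,800.00
Remaining $166,844 at 17.5% = $29,197.70
Fee: $45,980.00 + $32,640.00 + $37,800.00 + $46,800.00 + $29,197.70 = $192,417.70
Referral share: 25.5% of $192,417.70 = $49,066.51; lead counsel retains $192,417.70 − $49,066.51 = $143,351.19.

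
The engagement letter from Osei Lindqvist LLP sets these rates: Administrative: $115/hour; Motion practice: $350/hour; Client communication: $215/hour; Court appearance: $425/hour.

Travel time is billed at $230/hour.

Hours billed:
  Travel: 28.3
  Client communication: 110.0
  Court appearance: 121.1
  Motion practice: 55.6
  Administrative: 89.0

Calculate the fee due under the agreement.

Administrative: 89.0 × $115 = $10,235.00
Motion practice: 55.6 × $350 = $19,460.00
Client communication: 110.0 × $215 = $23,650.00
Court appearance: 121.1 × $425 = $51,467.50
Subtotal: $10,235.00 + $19,460.00 + $23,650.00 + $51,467.50 = $104,812.50
Travel: 28.3 × $230 = $6,509.00
Total: $104,812.50 + $6,509.00 = $111,321.50

$111,321.50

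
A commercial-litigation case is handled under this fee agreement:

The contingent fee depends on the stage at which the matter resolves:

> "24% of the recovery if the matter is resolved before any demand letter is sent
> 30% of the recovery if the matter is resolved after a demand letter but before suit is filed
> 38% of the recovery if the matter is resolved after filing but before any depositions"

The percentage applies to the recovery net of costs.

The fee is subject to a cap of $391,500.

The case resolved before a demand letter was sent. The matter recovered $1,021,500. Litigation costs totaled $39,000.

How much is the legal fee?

Fee base (net of costs): $1,021,500 − $39,000 = $982,500
The matter resolved before a demand letter was sent, so the 24% rate applies.
$982,500 × 24% = $235,800.00
$235,800.00 is under the $391,500 cap.

$235,800.00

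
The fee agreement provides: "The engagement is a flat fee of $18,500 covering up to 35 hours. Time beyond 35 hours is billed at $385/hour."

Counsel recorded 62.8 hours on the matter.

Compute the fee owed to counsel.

$29,203.00

Flat fee: $18,500.00
Excess hours: 62.8 − 35 = 27.8
Overrun: 27.8 × $385 = $10,703.00
Total: $18,500.00 + $10,703.00 = $29,203.00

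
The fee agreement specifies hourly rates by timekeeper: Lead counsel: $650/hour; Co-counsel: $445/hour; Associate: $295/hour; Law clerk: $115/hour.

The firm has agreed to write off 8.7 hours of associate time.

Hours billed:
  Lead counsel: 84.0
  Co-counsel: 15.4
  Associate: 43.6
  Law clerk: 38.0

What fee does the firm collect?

Lead counsel: 84.0 × $650 = $54,600.00
Co-counsel: 15.4 × $445 = $6,853.00
Associate: 43.6 × $295 = $12,862.00
Law clerk: 38.0 × $115 = $4,370.00
Subtotal: $78,685.00
Write-off: 8.7 × $295 = $2,566.50
Total: $78,685.00 − $2,566.50 = $76,118.50

$76,118.50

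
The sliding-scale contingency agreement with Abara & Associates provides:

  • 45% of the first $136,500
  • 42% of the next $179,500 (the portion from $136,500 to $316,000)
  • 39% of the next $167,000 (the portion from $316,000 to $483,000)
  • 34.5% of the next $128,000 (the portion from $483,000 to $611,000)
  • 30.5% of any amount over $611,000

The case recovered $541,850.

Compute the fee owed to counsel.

First $136,500 at 45% = $61,425.00
Next $179,500 at 42% = $75,390.00
Next $167,000 at 39% = $65,130.00
Remaining $58,850 at 34.5% = $20,303.25
Fee: $61,425.00 + $75,390.00 + $65,130.00 + $20,303.25 = $222,248.25

$222,248.25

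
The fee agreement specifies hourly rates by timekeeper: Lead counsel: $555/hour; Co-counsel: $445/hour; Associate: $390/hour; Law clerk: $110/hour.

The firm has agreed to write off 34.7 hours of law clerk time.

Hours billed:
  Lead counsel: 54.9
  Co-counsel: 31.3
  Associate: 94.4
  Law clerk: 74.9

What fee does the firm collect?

Lead counsel: 54.9 × $555 = $30,469.50
Co-counsel: 31.3 × $445 = $13,928.50
Associate: 94.4 × $390 = $36,816.00
Law clerk: 74.9 × $110 = $8,239.00
Subtotal: $89,453.00
Write-off: 34.7 × $110 = $3,817.00
Total: $89,453.00 − $3,817.00 = $85,636.00

$85,636.00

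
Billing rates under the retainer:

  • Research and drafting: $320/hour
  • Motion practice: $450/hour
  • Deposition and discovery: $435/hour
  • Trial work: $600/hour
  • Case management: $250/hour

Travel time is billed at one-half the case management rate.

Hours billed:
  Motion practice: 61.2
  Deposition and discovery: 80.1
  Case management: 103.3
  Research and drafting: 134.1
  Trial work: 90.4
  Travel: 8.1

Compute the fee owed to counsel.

Research and drafting: 134.1 × $320 = $42,912.00
Motion practice: 61.2 × $450 = $27,540.00
Deposition and discovery: 80.1 × $435 = $34,843.50
Trial work: 90.4 × $600 = $54,240.00
Case management: 103.3 × $250 = $25,825.00
Subtotal: $42,912.00 + $27,540.00 + $34,843.50 + $54,240.00 + $25,825.00 = $185,360.50
Travel: 8.1 × ($250 ÷ 2) = 8.1 × $125.00 = $1,012.50
Total: $185,360.50 + $1,012.50 = $186,373.00

$186,373.00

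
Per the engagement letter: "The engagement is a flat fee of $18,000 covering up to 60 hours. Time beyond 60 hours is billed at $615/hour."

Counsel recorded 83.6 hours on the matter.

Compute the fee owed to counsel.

$32,514.00

Flat fee: $18,000.00
Excess hours: 83.6 − 60 = 23.6
Overrun: 23.6 × $615 = $14,514.00
Total: $18,000.00 + $14,514.00 = $32,514.00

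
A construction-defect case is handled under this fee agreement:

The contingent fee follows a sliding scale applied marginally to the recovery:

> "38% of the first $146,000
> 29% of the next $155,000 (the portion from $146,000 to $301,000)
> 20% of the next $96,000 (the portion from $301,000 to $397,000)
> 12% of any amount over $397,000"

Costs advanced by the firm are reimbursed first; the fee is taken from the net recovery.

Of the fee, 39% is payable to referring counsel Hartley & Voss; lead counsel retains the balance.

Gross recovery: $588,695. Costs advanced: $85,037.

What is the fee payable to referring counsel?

$51,647.29

Fee base (net of costs): $588,695 − $85,037 = $503,658
First $146,000 at 38% = $55,480.00
Next $155,000 at 29% = $44,950.00
Next $96,000 at 20% = $19,200.00
Remaining $106,658 at 12% = $12,798.96
Fee: $55,480.00 + $44,950.00 + $19,200.00 + $12,798.96 = $132,428.96
Referral share: 39% of $132,428.96 = $51,647.29; lead counsel retains $132,428.96 − $51,647.29 = $80,781.67.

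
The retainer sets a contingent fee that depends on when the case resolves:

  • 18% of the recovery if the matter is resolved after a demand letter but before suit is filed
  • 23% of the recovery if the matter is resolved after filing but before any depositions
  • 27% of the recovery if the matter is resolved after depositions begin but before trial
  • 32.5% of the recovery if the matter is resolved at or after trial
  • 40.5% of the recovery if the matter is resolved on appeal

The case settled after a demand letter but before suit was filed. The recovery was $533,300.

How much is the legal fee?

$95,994.00

The matter settled after a demand letter but before suit was filed, so the 18% rate applies.
$533,300 × 18% = $95,994.00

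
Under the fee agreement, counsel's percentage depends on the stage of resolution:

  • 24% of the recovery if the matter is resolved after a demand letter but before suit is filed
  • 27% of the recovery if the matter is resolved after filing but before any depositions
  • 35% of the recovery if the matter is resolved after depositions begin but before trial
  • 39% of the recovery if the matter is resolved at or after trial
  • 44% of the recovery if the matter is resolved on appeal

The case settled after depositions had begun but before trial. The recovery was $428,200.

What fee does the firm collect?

The matter settled after depositions had begun but before trial, so the 35% rate applies.
$428,200 × 35% = $149,870.00

$149,870.00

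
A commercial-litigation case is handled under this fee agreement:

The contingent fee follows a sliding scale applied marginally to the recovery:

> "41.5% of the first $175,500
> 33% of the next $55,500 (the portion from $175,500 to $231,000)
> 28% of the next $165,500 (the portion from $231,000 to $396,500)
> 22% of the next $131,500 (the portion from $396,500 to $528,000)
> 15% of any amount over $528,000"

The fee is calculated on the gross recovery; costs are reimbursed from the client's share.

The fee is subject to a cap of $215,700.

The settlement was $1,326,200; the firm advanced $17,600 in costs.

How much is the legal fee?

Fee base is the gross recovery, $1,326,200; costs are reimbursed separately.
First $175,500 at 41.5% = $72,832.50
Next $55,500 at 33% = $18,315.00
Next $165,500 at 28% = $46,340.00
Next $131,500 at 22% = $28,930.00
Remaining $798,200 at 15% = $119,730.00
Fee: $72,832.50 + $18,315.00 + $46,340.00 + $28,930.00 + $119,730.00 = $286,147.50
$286,147.50 exceeds the $215,700 cap, so the fee is capped at $215,700.00.

$215,700.00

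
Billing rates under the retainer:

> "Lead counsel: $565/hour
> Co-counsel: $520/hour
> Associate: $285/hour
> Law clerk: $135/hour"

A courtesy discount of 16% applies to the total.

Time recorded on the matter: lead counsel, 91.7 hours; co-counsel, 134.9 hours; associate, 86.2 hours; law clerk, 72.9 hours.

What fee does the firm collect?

Lead counsel: 91.7 × $565 = $51,810.50
Co-counsel: 134.9 × $520 = $70,148.00
Associate: 86.2 × $285 = $24,567.00
Law clerk: 72.9 × $135 = $9,841.50
Subtotal: $156,367.00
Less 16% discount: −$25,018.72
Total: $156,367.00 − $25,018.72 = $131,348.28

$131,348.28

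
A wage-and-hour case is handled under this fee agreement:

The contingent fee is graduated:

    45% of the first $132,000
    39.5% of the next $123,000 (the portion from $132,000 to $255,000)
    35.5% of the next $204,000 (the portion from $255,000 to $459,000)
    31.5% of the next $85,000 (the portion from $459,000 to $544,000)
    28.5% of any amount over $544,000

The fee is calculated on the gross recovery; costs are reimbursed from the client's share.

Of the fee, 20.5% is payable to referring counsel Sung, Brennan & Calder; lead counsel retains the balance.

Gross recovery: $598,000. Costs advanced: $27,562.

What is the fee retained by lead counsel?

$176,943.15

Fee base is the gross recovery, $598,000; costs are reimbursed separately.
First $132,000 at 45% = $59,400.00
Next $123,000 at 39.5% = $48,585.00
Next $204,000 at 35.5% = $72,420.00
Next $85,000 at 31.5% = $26,775.00
Remaining $54,000 at 28.5% = $15,390.00
Fee: $59,400.00 + $48,585.00 + $72,420.00 + $26,775.00 + $15,390.00 = $222,570.00
Referral share: 20.5% of $222,570.00 = $45,626.85; lead counsel retains $222,570.00 − $45,626.85 = $176,943.15.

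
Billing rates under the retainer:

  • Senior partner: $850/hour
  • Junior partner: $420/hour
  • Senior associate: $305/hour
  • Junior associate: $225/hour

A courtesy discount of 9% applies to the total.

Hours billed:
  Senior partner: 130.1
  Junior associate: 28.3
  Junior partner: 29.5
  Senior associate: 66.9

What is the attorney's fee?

$136,269.77

Senior partner: 130.1 × $850 = $110,585.00
Junior partner: 29.5 × $420 = $12,390.00
Senior associate: 66.9 × $305 = $20,404.50
Junior associate: 28.3 × $225 = $6,367.50
Subtotal: $149,747.00
Less 9% discount: −$13,477.23
Total: $149,747.00 − $13,477.23 = $136,269.77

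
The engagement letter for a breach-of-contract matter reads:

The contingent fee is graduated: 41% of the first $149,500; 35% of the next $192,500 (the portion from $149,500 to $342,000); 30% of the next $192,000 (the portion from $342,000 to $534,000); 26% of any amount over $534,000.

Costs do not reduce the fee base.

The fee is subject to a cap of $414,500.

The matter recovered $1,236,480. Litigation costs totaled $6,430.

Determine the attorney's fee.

$368,914.80

Fee base is the gross recovery, $1,236,480; costs are reimbursed separately.
First $149,500 at 41% = $61,295.00
Next $192,500 at 35% = $67,375.00
Next $192,000 at 30% = $57,600.00
Remaining $702,480 at 26% = $182,644.80
Fee: $61,295.00 + $67,375.00 + $57,600.00 + $182,644.80 = $368,914.80
$368,914.80 is under the $414,500 cap.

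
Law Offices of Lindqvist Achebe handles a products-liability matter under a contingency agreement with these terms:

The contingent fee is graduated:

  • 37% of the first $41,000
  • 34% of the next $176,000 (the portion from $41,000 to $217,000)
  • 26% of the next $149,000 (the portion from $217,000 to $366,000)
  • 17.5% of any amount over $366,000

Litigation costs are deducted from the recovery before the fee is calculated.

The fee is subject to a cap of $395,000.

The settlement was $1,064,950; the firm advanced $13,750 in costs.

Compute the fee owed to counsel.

Fee base (net of costs): $1,064,950 − $13,750 = $1,051,200
First $41,000 at 37% = $15,170.00
Next $176,000 at 34% = $59,840.00
Next $149,000 at 26% = $38,740.00
Remaining $685,200 at 17.5% = $119,910.00
Fee: $15,170.00 + $59,840.00 + $38,740.00 + $119,910.00 = $233,660.00
$233,660.00 is under the $395,000 cap.

$233,660.00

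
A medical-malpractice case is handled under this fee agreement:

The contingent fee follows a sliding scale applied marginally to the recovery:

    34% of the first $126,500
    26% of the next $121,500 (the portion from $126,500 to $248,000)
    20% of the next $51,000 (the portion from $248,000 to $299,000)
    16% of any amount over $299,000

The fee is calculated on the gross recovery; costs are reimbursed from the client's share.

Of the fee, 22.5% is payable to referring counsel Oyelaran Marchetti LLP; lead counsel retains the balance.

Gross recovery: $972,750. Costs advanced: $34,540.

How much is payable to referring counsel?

Fee base is the gross recovery, $972,750; costs are reimbursed separately.
First $126,500 at 34% = $43,010.00
Next $121,500 at 26% = $31,590.00
Next $51,000 at 20% = $10,200.00
Remaining $673,750 at 16% = $107,800.00
Fee: $43,010.00 + $31,590.00 + $10,200.00 + $107,800.00 = $192,600.00
Referral share: 22.5% of $192,600.00 = $43,335.00; lead counsel retains $192,600.00 − $43,335.00 = $149,265.00.

$43,335.00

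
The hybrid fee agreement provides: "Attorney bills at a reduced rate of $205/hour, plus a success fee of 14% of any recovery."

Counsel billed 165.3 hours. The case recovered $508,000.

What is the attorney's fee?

$105,006.50

Hourly: 165.3 × $205 = $33,886.50
Success fee: 14% of $508,000 = $71,120.00
Total: $33,886.50 + $71,120.00 = $105,006.50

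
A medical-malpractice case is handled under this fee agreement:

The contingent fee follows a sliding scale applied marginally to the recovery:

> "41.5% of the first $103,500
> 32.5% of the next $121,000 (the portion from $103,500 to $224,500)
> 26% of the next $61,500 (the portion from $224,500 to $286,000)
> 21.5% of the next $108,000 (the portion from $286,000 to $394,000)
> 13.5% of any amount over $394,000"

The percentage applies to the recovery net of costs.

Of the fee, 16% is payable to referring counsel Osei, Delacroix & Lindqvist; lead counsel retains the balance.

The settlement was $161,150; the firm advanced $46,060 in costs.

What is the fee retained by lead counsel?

Fee base (net of costs): $161,150 − $46,060 = $115,090
First $103,500 at 41.5% = $42,952.50
Remaining $11,590 at 32.5% = $3,766.75
Fee: $42,952.50 + $3,766.75 = $46,719.25
Referral share: 16% of $46,719.25 = $7,475.08; lead counsel retains $46,719.25 − $7,475.08 = $39,244.17.

$39,244.17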